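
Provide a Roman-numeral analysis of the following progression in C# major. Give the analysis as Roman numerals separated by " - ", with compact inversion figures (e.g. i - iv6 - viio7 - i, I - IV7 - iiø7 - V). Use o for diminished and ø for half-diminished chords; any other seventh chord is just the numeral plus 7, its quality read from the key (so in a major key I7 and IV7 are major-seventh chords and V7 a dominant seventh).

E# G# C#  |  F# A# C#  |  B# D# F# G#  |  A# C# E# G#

I6 - IV - V65 - vi7

E#-G#-C#: major triad on C# = scale degree 1 → I6.
F#-A#-C# has root F#, degree 4 in C# major, so IV.
B#-D#-F#-G#: root G# is the dominant; dominant seventh chord there is V65.
A#-C#-E#-G# has root A#, degree 6 in C# major, so vi7.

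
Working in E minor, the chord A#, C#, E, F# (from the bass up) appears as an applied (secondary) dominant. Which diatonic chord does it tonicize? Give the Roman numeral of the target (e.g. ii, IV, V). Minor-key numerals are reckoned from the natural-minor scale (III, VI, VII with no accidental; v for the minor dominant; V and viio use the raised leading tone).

The chord is a dominant seventh chord on F#.
A dominant resolves down a perfect fifth: F# → B. In E minor, B is scale degree 5, i.e. V.

V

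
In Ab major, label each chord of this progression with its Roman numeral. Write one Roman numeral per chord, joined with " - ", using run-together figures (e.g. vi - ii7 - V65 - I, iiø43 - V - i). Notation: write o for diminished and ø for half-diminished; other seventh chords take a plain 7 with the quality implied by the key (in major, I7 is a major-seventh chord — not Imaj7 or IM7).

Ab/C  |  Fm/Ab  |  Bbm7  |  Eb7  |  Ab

I6 - vi6 - ii7 - V7 - I

Ab/C: root Ab is the tonic; major triad there is I6.
Fm/Ab: root F is the submediant; minor triad there is vi6.
Bbm7: minor seventh chord on Bb = scale degree 2 → ii7.
Eb7 has root Eb, degree 5 in Ab major, so V7.
Ab: root Ab is the tonic; major triad there is I.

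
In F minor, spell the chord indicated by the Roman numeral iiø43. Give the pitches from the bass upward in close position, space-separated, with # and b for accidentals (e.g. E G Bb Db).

Db F G Bb

In F minor, scale degree 2 is G, and the diatonic chord built there is a half-diminished seventh chord.
That chord is spelled G-Bb-Db-F.
With the 43 figure the chord is in second inversion; from the bass Db upward in close position it reads Db-F-G-Bb.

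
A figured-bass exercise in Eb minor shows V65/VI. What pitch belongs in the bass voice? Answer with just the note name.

Bb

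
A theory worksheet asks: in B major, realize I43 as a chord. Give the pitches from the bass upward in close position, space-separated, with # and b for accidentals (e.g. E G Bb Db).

F# A# B D#

In B major, scale degree 1 is B, and the diatonic chord built there is a major seventh chord.
Stacking thirds from B gives B-D#-F#-A#.
With the 43 figure the chord is in second inversion; from the bass F# upward in close position it reads F#-A#-B-D#.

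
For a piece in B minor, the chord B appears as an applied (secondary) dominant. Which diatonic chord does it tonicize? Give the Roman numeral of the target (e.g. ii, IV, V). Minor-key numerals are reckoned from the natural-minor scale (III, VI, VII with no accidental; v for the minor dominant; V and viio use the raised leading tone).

The chord is a major triad on B.
A dominant resolves down a perfect fifth: B → E. In B minor, E is scale degree 4, i.e. iv.

iv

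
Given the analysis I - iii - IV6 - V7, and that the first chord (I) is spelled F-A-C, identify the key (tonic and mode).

The anchor chord is a major triad on F, labeled I.
If F is scale degree 1 and the mode makes that degree carry a major triad, the tonic is F and the mode is major.

F major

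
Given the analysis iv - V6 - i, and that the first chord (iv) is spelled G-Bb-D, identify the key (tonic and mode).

D minor

The anchor chord is a minor triad on G, labeled iv.
If G is scale degree 4 and the mode makes that degree carry a minor triad, the tonic is D and the mode is minor.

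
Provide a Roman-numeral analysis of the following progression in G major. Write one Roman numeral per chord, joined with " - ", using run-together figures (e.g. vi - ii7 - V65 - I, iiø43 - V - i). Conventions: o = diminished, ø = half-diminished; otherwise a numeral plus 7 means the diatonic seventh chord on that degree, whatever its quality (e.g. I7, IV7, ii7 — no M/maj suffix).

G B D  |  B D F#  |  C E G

I - iii - IV

G-B-D has root G, degree 1 in G major, so I.
B-D-F#: root B is the mediant; minor triad there is iii.
C-E-G: root C is the subdominant; major triad there is IV.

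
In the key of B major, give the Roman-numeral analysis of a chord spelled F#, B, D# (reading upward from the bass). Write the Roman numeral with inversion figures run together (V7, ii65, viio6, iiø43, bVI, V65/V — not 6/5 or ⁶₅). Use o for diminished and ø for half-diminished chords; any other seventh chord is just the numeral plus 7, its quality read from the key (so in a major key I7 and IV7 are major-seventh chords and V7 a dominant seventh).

The pitches B-D#-F# form a major triad rooted on B.
B is scale degree 1 in B major, and a major triad on that degree is written I.
With F# in the bass the chord is in second inversion, so the figured bass is 64.

I64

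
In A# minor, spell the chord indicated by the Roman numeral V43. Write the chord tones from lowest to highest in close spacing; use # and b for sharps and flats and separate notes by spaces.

In A# minor, the fifth degree is E#. The dominant is major (leading tone raised), so V is a dominant seventh chord.
That chord is spelled E#-G##-B#-D#.
With the 43 figure the chord is in second inversion; from the bass B# upward in close position it reads B#-D#-E#-G##.

B# D# E# G##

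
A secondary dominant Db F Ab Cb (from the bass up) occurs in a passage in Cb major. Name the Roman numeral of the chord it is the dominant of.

The chord is a dominant seventh chord on Db.
A dominant resolves down a perfect fifth: Db → Gb. In Cb major, Gb is scale degree 5, i.e. V.

V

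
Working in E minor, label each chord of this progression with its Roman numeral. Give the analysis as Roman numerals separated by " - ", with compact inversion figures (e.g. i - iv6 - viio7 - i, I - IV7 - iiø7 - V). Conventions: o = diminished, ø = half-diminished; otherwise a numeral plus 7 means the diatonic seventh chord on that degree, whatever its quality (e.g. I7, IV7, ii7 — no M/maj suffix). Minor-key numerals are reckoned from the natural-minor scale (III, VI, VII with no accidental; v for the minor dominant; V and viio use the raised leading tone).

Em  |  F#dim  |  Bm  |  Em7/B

Em: minor triad on E = scale degree 1 → i.
F#dim has root F#, degree 2 in E minor, so iio.
Bm: root B is the dominant; minor triad there is v.
Em7/B: root E is the tonic; minor seventh chord there is i43.

i - iio - v - i43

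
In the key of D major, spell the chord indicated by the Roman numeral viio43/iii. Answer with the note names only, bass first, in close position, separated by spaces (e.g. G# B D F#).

B D E# G#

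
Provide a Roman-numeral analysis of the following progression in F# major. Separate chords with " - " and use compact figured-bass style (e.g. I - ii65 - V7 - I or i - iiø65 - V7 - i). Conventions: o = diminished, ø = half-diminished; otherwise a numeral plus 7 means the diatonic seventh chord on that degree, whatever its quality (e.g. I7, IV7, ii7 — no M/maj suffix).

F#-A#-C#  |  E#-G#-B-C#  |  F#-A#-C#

F#-A#-C#: root F# is the tonic; major triad there is I.
E#-G#-B-C#: dominant seventh chord on C# = scale degree 5 → V65.
F#-A#-C#: root F# is the tonic; major triad there is I.

I - V65 - I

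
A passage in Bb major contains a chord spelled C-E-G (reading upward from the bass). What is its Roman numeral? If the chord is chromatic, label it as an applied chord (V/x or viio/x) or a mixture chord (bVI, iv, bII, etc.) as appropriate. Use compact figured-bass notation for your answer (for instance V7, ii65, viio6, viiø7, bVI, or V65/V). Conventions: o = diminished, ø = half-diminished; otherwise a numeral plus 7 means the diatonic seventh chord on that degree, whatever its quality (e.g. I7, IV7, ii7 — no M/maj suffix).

The pitches C-E-G form a major triad rooted on C.
C is not a diatonic chord root with this quality in Bb major, but it lies a perfect fifth above F (V), so the chord functions as an applied dominant of V.

V/V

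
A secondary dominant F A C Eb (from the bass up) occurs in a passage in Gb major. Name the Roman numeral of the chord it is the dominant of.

The chord is a dominant seventh chord on F.
A dominant resolves down a perfect fifth: F → Bb. In Gb major, Bb is scale degree 3, i.e. iii.

iii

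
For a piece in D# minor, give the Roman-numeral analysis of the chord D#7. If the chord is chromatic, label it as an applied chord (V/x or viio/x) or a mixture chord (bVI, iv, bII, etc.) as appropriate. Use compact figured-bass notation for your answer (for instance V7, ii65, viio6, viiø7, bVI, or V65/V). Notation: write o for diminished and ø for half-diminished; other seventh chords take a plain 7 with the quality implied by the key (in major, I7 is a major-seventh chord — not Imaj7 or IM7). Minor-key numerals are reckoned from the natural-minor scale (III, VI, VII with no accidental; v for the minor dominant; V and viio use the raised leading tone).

V7/iv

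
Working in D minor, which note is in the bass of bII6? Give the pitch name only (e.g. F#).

bII in D minor has root Eb; the chord is Eb-G-Bb.
The figure 6 means first inversion — the third is in the bass.

G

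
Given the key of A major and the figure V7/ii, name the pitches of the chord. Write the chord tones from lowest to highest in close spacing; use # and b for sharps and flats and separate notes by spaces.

F# A# C# E

V7/ii is a secondary dominant — the dominant seventh of ii. ii in A major is B, so the applied chord's root is F#, a perfect fifth above.
Building a dominant seventh chord on F# gives F#-A#-C#-E.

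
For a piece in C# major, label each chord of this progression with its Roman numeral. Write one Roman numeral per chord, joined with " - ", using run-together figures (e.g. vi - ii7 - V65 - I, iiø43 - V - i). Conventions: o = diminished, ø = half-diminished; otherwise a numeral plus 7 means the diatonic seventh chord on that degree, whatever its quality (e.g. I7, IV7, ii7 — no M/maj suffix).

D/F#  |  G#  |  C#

D/F# is non-diatonic — a major triad on the lowered supertonic (D): the Neapolitan sixth, bII6 (third, F#, in the bass — hence the 6).
G# has root G#, degree 5 in C# major, so V.
C#: root C# is the tonic; major triad there is I.

bII6 - V - I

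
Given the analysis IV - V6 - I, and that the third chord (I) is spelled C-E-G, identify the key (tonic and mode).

C major

The chord C is a major triad rooted on C; its label is I.
If C is scale degree 1 and the mode makes that degree carry a major triad, the tonic is C and the mode is major.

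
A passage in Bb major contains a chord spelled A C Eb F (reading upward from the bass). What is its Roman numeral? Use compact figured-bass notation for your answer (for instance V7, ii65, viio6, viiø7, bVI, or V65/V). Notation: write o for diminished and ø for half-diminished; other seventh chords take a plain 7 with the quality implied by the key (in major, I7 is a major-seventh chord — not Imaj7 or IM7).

The pitches F-A-C-Eb form a dominant seventh chord rooted on F.
In Bb major, F is the dominant; the diatonic dominant seventh chord there is V7.
With A in the bass the chord is in first inversion, so the figured bass is 65.

V65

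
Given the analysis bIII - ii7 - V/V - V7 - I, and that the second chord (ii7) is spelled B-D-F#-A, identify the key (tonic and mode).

ii7 is given as B-D-F#-A — a minor seventh chord with root B.
Counting down one scale step from B places the tonic on A; a minor seventh chord on degree 2 is diatonic only in major.

A major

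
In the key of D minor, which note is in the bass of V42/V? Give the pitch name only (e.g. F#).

D

The applied chord V42/V is rooted on E: E-G#-B-D.
The figure 42 means third inversion — the seventh is in the bass.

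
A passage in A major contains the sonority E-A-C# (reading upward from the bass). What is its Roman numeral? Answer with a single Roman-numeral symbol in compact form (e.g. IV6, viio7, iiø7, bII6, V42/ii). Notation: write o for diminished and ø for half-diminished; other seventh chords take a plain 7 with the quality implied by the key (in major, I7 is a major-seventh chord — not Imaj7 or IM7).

I64

Stacked in thirds the chord is A-C#-E: a major triad on A.
In A major, A is the tonic; the diatonic major triad there is I.
With E in the bass the chord is in second inversion, so the figured bass is 64.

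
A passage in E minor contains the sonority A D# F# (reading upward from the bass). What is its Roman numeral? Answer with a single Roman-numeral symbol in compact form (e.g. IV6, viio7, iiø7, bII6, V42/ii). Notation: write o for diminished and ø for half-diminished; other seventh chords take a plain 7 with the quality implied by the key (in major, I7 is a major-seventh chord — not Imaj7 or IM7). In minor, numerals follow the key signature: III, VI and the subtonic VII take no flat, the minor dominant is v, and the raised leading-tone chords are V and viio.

Stacked in thirds the chord is D#-F#-A: a diminished triad on D#.
In E minor, D# is the leading tone; the diatonic diminished triad there is viio.
With A in the bass the chord is in second inversion, so the figured bass is 64.

viio64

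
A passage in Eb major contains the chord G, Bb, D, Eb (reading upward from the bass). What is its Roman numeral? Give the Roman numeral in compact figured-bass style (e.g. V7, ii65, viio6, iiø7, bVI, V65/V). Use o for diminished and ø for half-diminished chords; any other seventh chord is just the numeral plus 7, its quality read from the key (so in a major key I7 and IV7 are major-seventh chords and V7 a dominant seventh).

Stacked in thirds the chord is Eb-G-Bb-D: a major seventh chord on Eb.
In Eb major, Eb is the tonic; the diatonic major seventh chord there is I7.
With G in the bass the chord is in first inversion, so the figured bass is 65.

I65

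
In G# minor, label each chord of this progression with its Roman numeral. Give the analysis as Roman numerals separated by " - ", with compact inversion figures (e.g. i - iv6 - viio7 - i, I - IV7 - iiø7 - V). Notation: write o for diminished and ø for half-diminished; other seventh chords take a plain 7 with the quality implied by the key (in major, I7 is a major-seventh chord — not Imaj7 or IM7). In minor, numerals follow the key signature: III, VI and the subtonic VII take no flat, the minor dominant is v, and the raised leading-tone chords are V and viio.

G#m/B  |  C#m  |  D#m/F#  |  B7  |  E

G#m/B: root G# is the tonic; minor triad there is i6.
C#m: minor triad on C# = scale degree 4 → iv.
D#m/F#: minor triad on D# = scale degree 5 → v6.
B7: chromatic; B is V of VI, so V7/VI.
E: root E is the submediant; major triad there is VI.

i6 - iv - v6 - V7/VI - VI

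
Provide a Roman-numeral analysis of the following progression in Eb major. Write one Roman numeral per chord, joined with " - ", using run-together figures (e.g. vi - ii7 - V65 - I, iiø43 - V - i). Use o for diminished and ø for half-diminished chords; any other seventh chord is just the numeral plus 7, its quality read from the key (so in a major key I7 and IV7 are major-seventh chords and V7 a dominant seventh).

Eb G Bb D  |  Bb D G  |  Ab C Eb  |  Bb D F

I7 - iii6 - IV - V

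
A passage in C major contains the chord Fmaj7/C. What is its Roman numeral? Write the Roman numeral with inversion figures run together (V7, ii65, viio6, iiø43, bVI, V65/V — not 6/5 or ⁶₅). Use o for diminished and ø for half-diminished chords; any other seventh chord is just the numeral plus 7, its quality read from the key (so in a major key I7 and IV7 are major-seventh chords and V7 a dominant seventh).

IV43

The pitches F-A-C-E form a major seventh chord rooted on F.
In C major, F is the subdominant; the diatonic major seventh chord there is IV7.
With C in the bass the chord is in second inversion, so the figured bass is 43.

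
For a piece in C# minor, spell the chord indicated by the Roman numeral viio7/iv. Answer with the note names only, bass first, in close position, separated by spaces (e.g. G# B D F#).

viio7/iv is a secondary leading-tone chord. The target iv is F# in C# minor; the applied chord is rooted a semitone below, on E#.
Building a fully diminished seventh chord on E# gives E#-G#-B-D.

E# G# B D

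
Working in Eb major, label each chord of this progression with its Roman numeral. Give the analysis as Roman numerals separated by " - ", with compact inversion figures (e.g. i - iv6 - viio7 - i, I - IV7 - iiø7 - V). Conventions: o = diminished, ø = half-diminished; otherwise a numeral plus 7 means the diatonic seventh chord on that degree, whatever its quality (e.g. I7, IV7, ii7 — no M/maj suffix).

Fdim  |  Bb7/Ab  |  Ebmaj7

Fdim: F with this quality isn't in the key; it's iio, borrowed from the parallel minor.
Bb7/Ab: root Bb is the dominant; dominant seventh chord there is V42.
Ebmaj7: major seventh chord on Eb = scale degree 1 → I7.

iio - V42 - I7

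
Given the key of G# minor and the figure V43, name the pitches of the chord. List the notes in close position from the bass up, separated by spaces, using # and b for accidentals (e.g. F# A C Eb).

A# C# D# F##

In G# minor, the fifth degree is D#. The dominant is major (leading tone raised), so V is a dominant seventh chord.
That chord is spelled D#-F##-A#-C#.
The figured bass 43 indicates second inversion, placing the fifth (A#) in the bass: A#-C#-D#-F##.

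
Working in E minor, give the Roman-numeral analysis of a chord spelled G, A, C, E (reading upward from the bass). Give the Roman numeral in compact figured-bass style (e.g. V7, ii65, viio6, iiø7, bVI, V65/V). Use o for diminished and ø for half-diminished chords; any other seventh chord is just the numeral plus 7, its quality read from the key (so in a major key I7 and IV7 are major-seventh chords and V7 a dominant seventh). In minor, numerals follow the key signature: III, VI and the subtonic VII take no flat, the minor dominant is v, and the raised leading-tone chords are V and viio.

The pitches A-C-E-G form a minor seventh chord rooted on A.
In E minor, A is the subdominant; the diatonic minor seventh chord there is iv7.
With G in the bass the chord is in third inversion, so the figured bass is 42.

iv42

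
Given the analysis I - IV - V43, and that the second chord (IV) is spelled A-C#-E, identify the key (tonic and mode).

The chord A is a major triad rooted on A; its label is IV.
IV on A implies A is the subdominant; that puts the tonic at E, and the uppercase numeral fits major mode.

E major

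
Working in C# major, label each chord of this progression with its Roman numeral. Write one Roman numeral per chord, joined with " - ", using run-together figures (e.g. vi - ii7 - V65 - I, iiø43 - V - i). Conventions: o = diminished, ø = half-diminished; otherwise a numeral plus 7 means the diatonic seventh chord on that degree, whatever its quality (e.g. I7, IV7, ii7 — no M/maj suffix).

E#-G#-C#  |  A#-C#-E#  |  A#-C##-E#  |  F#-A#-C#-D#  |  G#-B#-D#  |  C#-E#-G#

E#-G#-C# has root C#, degree 1 in C# major, so I6.
A#-C#-E#: root A# is the submediant; minor triad there is vi.
A#-C##-E#: a major triad on A#, the applied dominant of ii → V/ii.
F#-A#-C#-D# has root D#, degree 2 in C# major, so ii65.
G#-B#-D#: root G# is the dominant; major triad there is V.
C#-E#-G#: root C# is the tonic; major triad there is I.

I6 - vi - V/ii - ii65 - V - I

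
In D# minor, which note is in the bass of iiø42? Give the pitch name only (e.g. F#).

D#

iiø in D# minor has root E#; the chord is E#-G#-B-D#.
The figure 42 means third inversion — the seventh is in the bass.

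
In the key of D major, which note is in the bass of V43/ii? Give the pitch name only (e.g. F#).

F#

The applied chord V43/ii is rooted on B: B-D#-F#-A.
The figure 43 means second inversion — the fifth is in the bass.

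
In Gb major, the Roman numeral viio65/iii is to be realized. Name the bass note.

The applied chord viio65/iii is rooted on A: A-C-Eb-Gb.
The figure 65 means first inversion — the third is in the bass.

C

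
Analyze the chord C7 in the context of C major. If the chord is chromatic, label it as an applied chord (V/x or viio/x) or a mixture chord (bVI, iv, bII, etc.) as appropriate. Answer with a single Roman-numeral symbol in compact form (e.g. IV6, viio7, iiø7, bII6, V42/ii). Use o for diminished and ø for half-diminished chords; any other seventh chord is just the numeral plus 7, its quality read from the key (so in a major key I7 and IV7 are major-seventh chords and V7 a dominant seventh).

V7/IV

Stacked in thirds the chord is C-E-G-Bb: a dominant seventh chord on C.
C is not a diatonic chord root with this quality in C major, but it lies a perfect fifth above F (IV), so the chord functions as an applied dominant of IV.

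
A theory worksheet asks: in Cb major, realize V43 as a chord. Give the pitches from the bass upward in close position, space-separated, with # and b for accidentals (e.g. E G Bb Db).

Db Fb Gb Bb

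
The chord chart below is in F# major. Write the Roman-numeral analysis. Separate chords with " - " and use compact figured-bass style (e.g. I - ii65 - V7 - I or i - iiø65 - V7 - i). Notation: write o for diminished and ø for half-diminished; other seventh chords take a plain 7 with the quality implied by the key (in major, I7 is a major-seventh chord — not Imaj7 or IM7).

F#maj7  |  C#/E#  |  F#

F#maj7: root F# is the tonic; major seventh chord there is I7.
C#/E#: major triad on C# = scale degree 5 → V6.
F#: major triad on F# = scale degree 1 → I.

I7 - V6 - I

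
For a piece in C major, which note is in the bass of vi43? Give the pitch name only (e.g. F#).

E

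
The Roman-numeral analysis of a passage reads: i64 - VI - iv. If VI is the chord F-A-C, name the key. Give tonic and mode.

A minor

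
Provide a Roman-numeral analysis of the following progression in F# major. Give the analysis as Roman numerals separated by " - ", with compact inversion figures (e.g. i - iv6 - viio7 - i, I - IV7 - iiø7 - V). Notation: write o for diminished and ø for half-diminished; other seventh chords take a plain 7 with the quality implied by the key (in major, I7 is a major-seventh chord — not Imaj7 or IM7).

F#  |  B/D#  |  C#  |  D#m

I - IV6 - V - vi

F# has root F#, degree 1 in F# major, so I.
B/D#: major triad on B = scale degree 4 → IV6.
C# has root C#, degree 5 in F# major, so V.
D#m has root D#, degree 6 in F# major, so vi.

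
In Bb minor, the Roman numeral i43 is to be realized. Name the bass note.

i in Bb minor has root Bb; the chord is Bb-Db-F-Ab.
The figure 43 means second inversion — the fifth is in the bass.

F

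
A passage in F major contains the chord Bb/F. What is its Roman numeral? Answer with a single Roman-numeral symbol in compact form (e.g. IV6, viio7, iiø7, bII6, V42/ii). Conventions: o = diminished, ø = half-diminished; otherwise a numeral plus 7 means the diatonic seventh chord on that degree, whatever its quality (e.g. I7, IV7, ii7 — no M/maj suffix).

IV64

Stacked in thirds the chord is Bb-D-F: a major triad on Bb.
Bb is scale degree 4 in F major, and a major triad on that degree is written IV.
With F in the bass the chord is in second inversion, so the figured bass is 64.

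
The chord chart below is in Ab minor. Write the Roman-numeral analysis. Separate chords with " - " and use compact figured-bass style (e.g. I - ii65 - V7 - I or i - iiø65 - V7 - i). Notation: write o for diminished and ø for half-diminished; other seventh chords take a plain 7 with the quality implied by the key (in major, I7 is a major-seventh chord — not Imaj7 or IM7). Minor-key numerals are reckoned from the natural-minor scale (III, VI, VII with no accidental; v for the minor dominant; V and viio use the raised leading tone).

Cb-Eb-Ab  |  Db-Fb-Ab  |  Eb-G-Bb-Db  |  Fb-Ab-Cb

Cb-Eb-Ab: root Ab is the tonic; minor triad there is i6.
Db-Fb-Ab: root Db is the subdominant; minor triad there is iv.
Eb-G-Bb-Db: root Eb is the dominant; dominant seventh chord there is V7.
Fb-Ab-Cb: major triad on Fb = scale degree 6 → VI.

i6 - iv - V7 - VI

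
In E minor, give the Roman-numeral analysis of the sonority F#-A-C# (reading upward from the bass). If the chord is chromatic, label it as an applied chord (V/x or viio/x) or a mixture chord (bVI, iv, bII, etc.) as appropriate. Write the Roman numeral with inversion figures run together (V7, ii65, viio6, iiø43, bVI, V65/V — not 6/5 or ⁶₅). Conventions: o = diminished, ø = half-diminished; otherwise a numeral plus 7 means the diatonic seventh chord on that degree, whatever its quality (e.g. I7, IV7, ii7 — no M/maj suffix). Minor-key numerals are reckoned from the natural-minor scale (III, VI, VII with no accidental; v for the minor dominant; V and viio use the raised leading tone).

ii

The pitches F#-A-C# form a minor triad rooted on F#.
F# is the second degree of E minor. This is the minor supertonic, borrowed from the parallel major (the Dorian ii).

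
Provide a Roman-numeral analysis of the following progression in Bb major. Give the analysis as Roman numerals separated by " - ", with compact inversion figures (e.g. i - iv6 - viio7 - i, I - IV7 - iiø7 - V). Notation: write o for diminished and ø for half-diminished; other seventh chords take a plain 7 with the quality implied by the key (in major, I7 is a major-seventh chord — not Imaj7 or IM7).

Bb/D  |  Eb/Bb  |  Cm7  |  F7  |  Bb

I6 - IV64 - ii7 - V7 - I

Bb/D: major triad on Bb = scale degree 1 → I6.
Eb/Bb: root Eb is the subdominant; major triad there is IV64.
Cm7 has root C, degree 2 in Bb major, so ii7.
F7: root F is the dominant; dominant seventh chord there is V7.
Bb: root Bb is the tonic; major triad there is I.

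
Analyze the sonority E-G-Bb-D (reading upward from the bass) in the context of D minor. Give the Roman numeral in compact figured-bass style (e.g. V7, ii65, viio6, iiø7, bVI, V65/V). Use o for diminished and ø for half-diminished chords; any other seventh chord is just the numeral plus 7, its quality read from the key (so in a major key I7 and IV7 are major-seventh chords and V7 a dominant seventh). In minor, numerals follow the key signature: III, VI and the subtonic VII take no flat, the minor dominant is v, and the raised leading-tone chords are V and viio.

iiø7

Stacked in thirds the chord is E-G-Bb-D: a half-diminished seventh chord on E.
In D minor, E is the supertonic; the diatonic half-diminished seventh chord there is iiø7.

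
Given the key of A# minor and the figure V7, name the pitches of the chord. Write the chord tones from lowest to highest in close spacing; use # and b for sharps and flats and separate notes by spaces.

E# G## B# D#

In A# minor, scale degree 5 is E#. The dominant is major (leading tone raised), so V is a dominant seventh chord.
Stacking thirds from E# gives E#-G##-B#-D#.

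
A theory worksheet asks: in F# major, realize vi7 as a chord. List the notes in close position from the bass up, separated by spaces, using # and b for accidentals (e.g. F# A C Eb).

In F# major, scale degree 6 is D#, and the diatonic chord built there is a minor seventh chord.
Stacking thirds from D# gives D#-F#-A#-C#.

D# F# A# C#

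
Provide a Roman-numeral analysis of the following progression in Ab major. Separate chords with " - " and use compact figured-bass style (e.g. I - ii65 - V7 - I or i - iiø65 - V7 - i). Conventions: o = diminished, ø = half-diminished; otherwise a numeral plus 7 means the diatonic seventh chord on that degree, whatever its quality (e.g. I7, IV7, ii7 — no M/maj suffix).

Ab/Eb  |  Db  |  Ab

I64 - IV - I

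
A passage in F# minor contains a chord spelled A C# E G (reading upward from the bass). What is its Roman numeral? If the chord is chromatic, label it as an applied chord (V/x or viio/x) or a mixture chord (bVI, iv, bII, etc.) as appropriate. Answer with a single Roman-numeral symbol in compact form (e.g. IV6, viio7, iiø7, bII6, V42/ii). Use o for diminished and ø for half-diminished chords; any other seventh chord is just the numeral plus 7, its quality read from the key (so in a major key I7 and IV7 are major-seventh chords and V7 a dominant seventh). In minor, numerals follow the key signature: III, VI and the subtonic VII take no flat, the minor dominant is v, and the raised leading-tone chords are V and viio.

Stacked in thirds the chord is A-C#-E-G: a dominant seventh chord on A.
A is not a diatonic chord root with this quality in F# minor, but it lies a perfect fifth above D (VI), so the chord functions as an applied dominant of VI.

V7/VI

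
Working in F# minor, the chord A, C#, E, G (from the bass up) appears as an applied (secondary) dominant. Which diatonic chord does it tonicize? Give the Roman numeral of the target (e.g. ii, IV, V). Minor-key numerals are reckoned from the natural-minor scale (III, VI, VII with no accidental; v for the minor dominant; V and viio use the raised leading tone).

The chord is a dominant seventh chord on A.
A dominant resolves down a perfect fifth: A → D. In F# minor, D is scale degree 6, i.e. VI.

VI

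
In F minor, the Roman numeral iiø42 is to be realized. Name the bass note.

iiø in F minor has root G; the chord is G-Bb-Db-F.
The figure 42 means third inversion — the seventh is in the bass.

F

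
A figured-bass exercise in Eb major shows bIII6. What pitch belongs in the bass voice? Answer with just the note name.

Bb

bIII in Eb major has root Gb; the chord is Gb-Bb-Db.
The figure 6 means first inversion — the third is in the bass.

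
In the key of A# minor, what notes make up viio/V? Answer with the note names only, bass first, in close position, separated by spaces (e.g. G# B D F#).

The slash marks an applied leading-tone chord: viio of V. In A# minor, V is E#, so the leading tone to it is D##, a half step below.
Building a diminished triad on D## gives D##-F##-A#.

D## F## A#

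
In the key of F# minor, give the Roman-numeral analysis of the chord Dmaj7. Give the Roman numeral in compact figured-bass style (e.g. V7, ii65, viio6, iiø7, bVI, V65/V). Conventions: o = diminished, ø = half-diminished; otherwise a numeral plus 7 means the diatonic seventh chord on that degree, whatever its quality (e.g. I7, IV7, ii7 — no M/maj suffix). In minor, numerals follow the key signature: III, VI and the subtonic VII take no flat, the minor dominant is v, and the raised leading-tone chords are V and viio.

VI7

Stacked in thirds the chord is D-F#-A-C#: a major seventh chord on D.
In F# minor, D is the submediant; the diatonic major seventh chord there is VI7.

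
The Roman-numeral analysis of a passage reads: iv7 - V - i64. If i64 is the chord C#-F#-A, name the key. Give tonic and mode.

F# minor

The anchor chord is a minor triad on F#, labeled i64.
If F# is scale degree 1 and the mode makes that degree carry a minor triad, the tonic is F# and the mode is minor.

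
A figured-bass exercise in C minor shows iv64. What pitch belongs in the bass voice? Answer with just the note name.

C

iv in C minor has root F; the chord is F-Ab-C.
The figure 64 means second inversion — the fifth is in the bass.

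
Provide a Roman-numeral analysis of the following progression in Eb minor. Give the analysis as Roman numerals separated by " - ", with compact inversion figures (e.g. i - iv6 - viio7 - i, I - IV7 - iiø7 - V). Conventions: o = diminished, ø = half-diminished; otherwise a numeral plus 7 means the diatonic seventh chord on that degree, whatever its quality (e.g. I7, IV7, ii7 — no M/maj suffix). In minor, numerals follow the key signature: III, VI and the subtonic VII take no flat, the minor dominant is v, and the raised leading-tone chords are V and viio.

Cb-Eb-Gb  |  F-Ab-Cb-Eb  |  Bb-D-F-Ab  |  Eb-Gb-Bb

Cb-Eb-Gb: root Cb is the submediant; major triad there is VI.
F-Ab-Cb-Eb: root F is the supertonic; half-diminished seventh chord there is iiø7.
Bb-D-F-Ab: root Bb is the dominant; dominant seventh chord there is V7.
Eb-Gb-Bb: root Eb is the tonic; minor triad there is i.

VI - iiø7 - V7 - i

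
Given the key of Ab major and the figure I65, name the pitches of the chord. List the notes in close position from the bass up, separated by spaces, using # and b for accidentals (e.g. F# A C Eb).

The numeral's case and figure indicate a major seventh chord. In Ab major its root, the tonic, is Ab.
That chord is spelled Ab-C-Eb-G.
The figured bass 65 indicates first inversion, placing the third (C) in the bass: C-Eb-G-Ab.

C Eb G Ab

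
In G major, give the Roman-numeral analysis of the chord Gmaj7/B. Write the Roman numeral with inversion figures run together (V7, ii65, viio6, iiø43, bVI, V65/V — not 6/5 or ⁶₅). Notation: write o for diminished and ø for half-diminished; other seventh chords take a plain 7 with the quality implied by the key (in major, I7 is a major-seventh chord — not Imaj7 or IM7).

I65

Stacked in thirds the chord is G-B-D-F#: a major seventh chord on G.
G is scale degree 1 in G major, and a major seventh chord on that degree is written I7.
With B in the bass the chord is in first inversion, so the figured bass is 65.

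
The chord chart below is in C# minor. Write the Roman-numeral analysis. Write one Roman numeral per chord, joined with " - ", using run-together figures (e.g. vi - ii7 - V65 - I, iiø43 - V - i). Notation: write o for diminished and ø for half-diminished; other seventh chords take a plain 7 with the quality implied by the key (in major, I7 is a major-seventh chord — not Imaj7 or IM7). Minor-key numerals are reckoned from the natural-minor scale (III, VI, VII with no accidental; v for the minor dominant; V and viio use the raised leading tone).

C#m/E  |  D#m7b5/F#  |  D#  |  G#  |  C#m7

i6 - iiø65 - V/V - V - i7

C#m/E: root C# is the tonic; minor triad there is i6.
D#m7b5/F# has root D#, degree 2 in C# minor, so iiø65.
D# is the secondary dominant of V (major triad on D#): V/V.
G#: root G# is the dominant; major triad there is V.
C#m7: minor seventh chord on C# = scale degree 1 → i7.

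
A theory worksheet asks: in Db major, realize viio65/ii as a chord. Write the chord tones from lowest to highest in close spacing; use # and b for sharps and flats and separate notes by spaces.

viio65/ii is a secondary leading-tone chord. The target ii is Eb in Db major; the applied chord is rooted a semitone below, on D.
Building a fully diminished seventh chord on D gives D-F-Ab-Cb.
With the 65 figure the chord is in first inversion; from the bass F upward in close position it reads F-Ab-Cb-D.

F Ab Cb D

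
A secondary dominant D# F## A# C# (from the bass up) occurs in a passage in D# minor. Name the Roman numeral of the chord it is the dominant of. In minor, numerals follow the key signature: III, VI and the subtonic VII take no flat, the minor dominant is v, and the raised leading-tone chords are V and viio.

iv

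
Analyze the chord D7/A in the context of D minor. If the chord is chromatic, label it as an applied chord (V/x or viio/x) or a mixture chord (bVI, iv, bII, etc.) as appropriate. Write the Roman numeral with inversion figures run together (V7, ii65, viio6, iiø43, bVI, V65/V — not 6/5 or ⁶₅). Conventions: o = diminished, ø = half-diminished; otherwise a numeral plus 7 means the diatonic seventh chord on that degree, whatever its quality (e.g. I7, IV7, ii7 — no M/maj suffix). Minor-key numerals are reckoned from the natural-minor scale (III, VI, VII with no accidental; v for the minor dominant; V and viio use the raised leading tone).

V43/iv

Stacked in thirds the chord is D-F#-A-C: a dominant seventh chord on D.
D is not a diatonic chord root with this quality in D minor, but it lies a perfect fifth above G (iv), so the chord functions as an applied dominant of iv.
With A in the bass the chord is in second inversion, so the figured bass is 43.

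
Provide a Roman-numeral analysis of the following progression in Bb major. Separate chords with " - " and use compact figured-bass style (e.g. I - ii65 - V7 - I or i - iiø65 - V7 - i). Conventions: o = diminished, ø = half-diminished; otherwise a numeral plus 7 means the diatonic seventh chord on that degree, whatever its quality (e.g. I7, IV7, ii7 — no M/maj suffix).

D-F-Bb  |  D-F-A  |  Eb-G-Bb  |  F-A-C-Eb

D-F-Bb: major triad on Bb = scale degree 1 → I6.
D-F-A: minor triad on D = scale degree 3 → iii.
Eb-G-Bb: root Eb is the subdominant; major triad there is IV.
F-A-C-Eb has root F, degree 5 in Bb major, so V7.

I6 - iii - IV - V7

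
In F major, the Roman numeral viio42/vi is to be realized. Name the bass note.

Bb

The applied chord viio42/vi is rooted on C#: C#-E-G-Bb.
The figure 42 means third inversion — the seventh is in the bass.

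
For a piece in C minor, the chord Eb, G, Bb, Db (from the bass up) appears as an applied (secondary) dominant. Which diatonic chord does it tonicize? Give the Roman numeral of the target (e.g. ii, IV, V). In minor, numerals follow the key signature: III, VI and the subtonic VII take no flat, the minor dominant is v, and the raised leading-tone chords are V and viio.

The chord is a dominant seventh chord on Eb.
A dominant resolves down a perfect fifth: Eb → Ab. In C minor, Ab is scale degree 6, i.e. VI.

VI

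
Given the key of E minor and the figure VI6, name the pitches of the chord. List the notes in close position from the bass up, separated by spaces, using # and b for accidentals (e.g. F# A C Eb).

E G C

In E minor, the submediant is C, and the diatonic chord built there is a major triad.
Stacking thirds from C gives C-E-G.
With the 6 figure the chord is in first inversion; from the bass E upward in close position it reads E-G-C.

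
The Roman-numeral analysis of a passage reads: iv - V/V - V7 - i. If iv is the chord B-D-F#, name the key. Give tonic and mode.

F# minor

The anchor chord is a minor triad on B, labeled iv.
iv on B implies B is the subdominant; that puts the tonic at F#, and the lowercase numeral fits minor mode.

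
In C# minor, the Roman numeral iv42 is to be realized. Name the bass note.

E

iv in C# minor has root F#; the chord is F#-A-C#-E.
The figure 42 means third inversion — the seventh is in the bass.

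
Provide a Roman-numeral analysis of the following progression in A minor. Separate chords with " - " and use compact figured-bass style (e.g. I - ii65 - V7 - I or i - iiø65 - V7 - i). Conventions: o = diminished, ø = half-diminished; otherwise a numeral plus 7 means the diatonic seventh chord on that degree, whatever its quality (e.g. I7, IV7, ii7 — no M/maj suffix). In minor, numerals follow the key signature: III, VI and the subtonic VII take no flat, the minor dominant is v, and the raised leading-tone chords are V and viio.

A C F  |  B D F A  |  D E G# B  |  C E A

VI6 - iiø7 - V42 - i6

A-C-F: major triad on F = scale degree 6 → VI6.
B-D-F-A has root B, degree 2 in A minor, so iiø7.
D-E-G#-B: dominant seventh chord on E = scale degree 5 → V42.
C-E-A: minor triad on A = scale degree 1 → i6.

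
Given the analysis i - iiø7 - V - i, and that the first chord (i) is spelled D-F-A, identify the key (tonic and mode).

D minor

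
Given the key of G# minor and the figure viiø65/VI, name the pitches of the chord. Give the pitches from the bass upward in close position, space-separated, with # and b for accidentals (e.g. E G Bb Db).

F# A C# D#

viiø65/VI is a secondary leading-tone chord. The target VI is E in G# minor; the applied chord is rooted a semitone below, on D#.
Building a half-diminished seventh chord on D# gives D#-F#-A-C#.
The figured bass 65 indicates first inversion, placing the third (F#) in the bass: F#-A-C#-D#.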